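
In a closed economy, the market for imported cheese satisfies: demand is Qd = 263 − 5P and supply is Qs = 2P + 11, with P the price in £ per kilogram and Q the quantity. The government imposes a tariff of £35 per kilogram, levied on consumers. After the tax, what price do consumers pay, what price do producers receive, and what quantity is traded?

Consumers pay £46; producers receive £11; quantity = 33.

Before the tax: set 263 − 5P = 2P + 11 → P* = £36, Q* = 83.
With the tax collected from consumers, demand (in seller-price terms) shifts: Qd = 263 − 5(P + 35).
Solving gives Q = 33 with consumers paying £46 and producers receiving £11 (the £35 wedge).
The less price-elastic side of the market bears the larger share of a per-unit tax.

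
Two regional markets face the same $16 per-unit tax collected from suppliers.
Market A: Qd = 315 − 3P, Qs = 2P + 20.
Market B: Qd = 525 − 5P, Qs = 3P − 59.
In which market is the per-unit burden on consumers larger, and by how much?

Market A, by $0.4.

Market A: pre-tax P* = $59, Q* = 138; post-tax Q = 118.8; per-unit burden on consumers = $6.4.
Market B: pre-tax P* = $73, Q* = 160; post-tax Q = 130; per-unit burden on consumers = $6.
Difference: $6.4 vs $6 → market A is larger by $0.4.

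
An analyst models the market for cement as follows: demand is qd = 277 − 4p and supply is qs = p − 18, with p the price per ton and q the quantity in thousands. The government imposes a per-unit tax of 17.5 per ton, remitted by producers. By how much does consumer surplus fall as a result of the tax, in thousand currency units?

Consumer surplus falls by 119 thousand.

Without the tax, 277 − 4p = p − 18 gives 5p = 295, so p* = 59 and q* = 41.
With the tax collected from producers, supply shifts: qs = (p − 17.5) − 18.
New equilibrium: buyers pay 62.5, producers receive 45, q = 27. (Wedge: pb − ps = 17.5.)
ΔCS is the trapezoid between Q = 27 and Q = 41 of height 3.5: ½ · (41 + 27) · 3.5 = 119.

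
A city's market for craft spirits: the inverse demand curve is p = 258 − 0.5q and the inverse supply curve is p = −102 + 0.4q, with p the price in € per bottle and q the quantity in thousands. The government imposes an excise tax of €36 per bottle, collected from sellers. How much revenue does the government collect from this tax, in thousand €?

Tax revenue = €12960 thousand.

Rewrite in direct form: qd = 516 − 2p and qs = 2.5p + 255.
Before the tax: set 516 − 2p = 2.5p + 255 → p* = €58, q* = 400.
With the tax collected from sellers, supply shifts: qs = 2.5(p − 36) + 255.
Solving gives q = 360 with buyers paying €78 and sellers receiving €42 (the €36 wedge).
Revenue = t · Q = 36 · 360 = €12960.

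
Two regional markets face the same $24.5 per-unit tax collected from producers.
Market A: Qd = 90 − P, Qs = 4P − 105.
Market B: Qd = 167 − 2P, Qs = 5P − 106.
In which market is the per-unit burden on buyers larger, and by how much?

Market A: pre-tax P* = $39, Q* = 51; post-tax Q = 31.4; per-unit burden on buyers = $19.6.
Market B: pre-tax P* = $39, Q* = 89; post-tax Q = 54; per-unit burden on buyers = $17.5.
Difference: $19.6 vs $17.5 → market A is larger by $2.1.

Market A, by $2.1.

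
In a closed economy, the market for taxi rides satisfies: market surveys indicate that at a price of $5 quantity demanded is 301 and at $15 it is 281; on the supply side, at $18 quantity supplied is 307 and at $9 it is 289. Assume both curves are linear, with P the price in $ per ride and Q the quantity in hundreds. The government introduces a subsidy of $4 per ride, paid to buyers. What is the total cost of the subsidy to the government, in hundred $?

Government outlay = $1180 hundred.

Demand slope: (281 − 301)/(15 − 5) = -2, so Qd = 311 − 2P.
Supply slope: (289 − 307)/(9 − 18) = 2, so Qs = 2P + 271.
Without the subsidy, 311 − 2P = 2P + 271 gives 4P = 40, so P* = $10 and Q* = 291.
With a per-unit subsidy paid to buyers, each effectively pays P − 4, so demand becomes Qd = 311 − 2(P − 4).
Solving gives Q = 295 with buyers paying $8 and sellers receiving $12 (the $4 wedge).
Outlay = t · Q = 4 · 295 = $1180.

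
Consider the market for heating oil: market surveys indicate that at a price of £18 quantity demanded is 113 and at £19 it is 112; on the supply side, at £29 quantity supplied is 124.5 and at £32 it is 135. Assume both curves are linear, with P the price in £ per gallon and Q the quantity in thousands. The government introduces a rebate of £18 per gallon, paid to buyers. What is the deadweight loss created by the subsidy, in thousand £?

Demand slope: (112 − 113)/(19 − 18) = -1, so Qd = 131 − P.
Supply slope: (135 − 124.5)/(32 − 29) = 3.5, so Qs = 3.5P + 23.
Before the subsidy: set 131 − P = 3.5P + 23 → P* = £24, Q* = 107.
With a per-unit subsidy paid to buyers, each effectively pays P − 18, so demand becomes Qd = 131 − (P − 18).
New equilibrium: buyers pay £10, suppliers receive £28, Q = 121. (Wedge: Pb − Ps = −18.)
Quantity rises by |ΔQ| = |107 − 121| = 14.
DWL = ½ · t · |ΔQ| = ½ · 18 · 14 = £126.

Deadweight loss = £126 thousand.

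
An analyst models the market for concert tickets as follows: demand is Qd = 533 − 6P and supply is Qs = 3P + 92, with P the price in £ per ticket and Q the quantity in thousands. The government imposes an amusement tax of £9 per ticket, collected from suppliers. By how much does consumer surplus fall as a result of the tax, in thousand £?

Consumer surplus falls by £690 thousand.

Before the tax: set 533 − 6P = 3P + 92 → P* = £49, Q* = 239.
With the tax collected from suppliers, supply shifts: Qs = 3(P − 9) + 92.
Solving gives Q = 221 with consumers paying £52 and suppliers receiving £43 (the £9 wedge).
ΔCS is the trapezoid between Q = 221 and Q = 239 of height £3: ½ · (239 + 221) · 3 = £690.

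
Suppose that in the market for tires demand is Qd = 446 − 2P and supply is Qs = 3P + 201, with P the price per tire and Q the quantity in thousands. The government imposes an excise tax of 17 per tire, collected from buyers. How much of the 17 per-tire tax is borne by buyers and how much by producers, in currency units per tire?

Before the tax: set 446 − 2P = 3P + 201 → P* = 49, Q* = 348.
With the tax collected from buyers, demand (in seller-price terms) shifts: Qd = 446 − 2(P + 17).
Solving gives Q = 327.6 with buyers paying 59.2 and producers receiving 42.2 (the 17 wedge).
Burden on buyers: 10.2; on producers: 6.8. (They sum to 17.)
The less price-elastic side of the market bears the larger share of a per-unit tax.

Buyers bear 10.2 per tire; producers bear 6.8 per tire.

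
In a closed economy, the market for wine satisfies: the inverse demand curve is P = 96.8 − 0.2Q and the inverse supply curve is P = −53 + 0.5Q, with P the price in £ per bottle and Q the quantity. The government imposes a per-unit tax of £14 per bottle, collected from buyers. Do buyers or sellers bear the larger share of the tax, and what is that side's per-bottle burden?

Sellers bear the larger share: £10 per bottle.

Inverting to Q(P) form: Qd = 484 − 5P; Qs = 2P + 106.
Before the tax: set 484 − 5P = 2P + 106 → P* = £54, Q* = 214.
With the tax collected from buyers, demand (in seller-price terms) shifts: Qd = 484 − 5(P + 14).
Solving gives Q = 194 with buyers paying £58 and sellers receiving £44 (the £14 wedge).
Per-bottle burden: buyers £4, sellers £10.
Sellers take the larger share because supply is less price-elastic here (demand slope 5 vs supply slope 2).
The less price-elastic side of the market bears the larger share of a per-unit tax.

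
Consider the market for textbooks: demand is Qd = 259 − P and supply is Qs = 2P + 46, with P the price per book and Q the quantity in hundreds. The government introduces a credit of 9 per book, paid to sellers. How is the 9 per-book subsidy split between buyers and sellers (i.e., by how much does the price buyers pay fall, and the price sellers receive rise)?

Buyers gain 6 per book; sellers gain 3 per book.

Without the subsidy, 259 − P = 2P + 46 gives 3P = 213, so P* = 71 and Q* = 188.
With a per-unit subsidy paid to sellers, each receives P + 9 per unit sold, so supply becomes Qs = 2(P + 9) + 46.
Solving gives Q = 194 with buyers paying 65 and sellers receiving 74 (the 9 wedge).
Gain to buyers: 6; to sellers: 3. (They sum to 9.)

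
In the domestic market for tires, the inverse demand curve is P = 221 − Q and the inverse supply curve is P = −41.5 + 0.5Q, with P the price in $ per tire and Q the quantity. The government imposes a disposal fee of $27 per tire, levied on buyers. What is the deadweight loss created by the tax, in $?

Inverting to Q(P) form: Qd = 221 − P; Qs = 2P + 83.
Without the tax, 221 − P = 2P + 83 gives 3P = 138, so P* = $46 and Q* = 175.
With the tax collected from buyers, demand (in seller-price terms) shifts: Qd = 221 − (P + 27).
New equilibrium: buyers pay $64, producers receive $37, Q = 157. (Wedge: Pb − Ps = 27.)
Quantity falls by |ΔQ| = |175 − 157| = 18.
DWL = ½ · t · |ΔQ| = ½ · 27 · 18 = $243.

Deadweight loss = $243.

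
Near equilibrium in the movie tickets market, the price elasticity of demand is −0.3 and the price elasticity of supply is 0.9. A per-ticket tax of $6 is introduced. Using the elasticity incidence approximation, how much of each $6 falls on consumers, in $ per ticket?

Consumers bear ≈ $4.5 per ticket.

Incidence ratio: consumers' share ≈ εs / (εs + |εd|) = 0.9 / (0.9 + 0.3) = 0.75.
So consumers bear ≈ 0.75 × $6 = $4.5; sellers bear $1.5.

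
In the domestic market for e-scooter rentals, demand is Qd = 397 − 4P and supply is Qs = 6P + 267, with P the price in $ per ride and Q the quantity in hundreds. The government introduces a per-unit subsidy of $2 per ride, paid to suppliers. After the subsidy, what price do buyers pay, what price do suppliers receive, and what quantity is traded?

Before the subsidy: set 397 − 4P = 6P + 267 → P* = $13, Q* = 345.
With a per-unit subsidy paid to suppliers, each receives P + 2 per unit sold, so supply becomes Qs = 6(P + 2) + 267.
New equilibrium: buyers pay $11.8, suppliers receive $13.8, Q = 349.8. (Wedge: Pb − Ps = −2.)

Buyers pay $11.8; suppliers receive $13.8; quantity = 349.8.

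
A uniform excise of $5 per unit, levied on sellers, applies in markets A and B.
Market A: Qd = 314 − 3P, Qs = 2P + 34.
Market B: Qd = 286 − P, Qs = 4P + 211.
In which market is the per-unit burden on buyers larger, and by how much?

Market A: pre-tax P* = $56, Q* = 146; post-tax Q = 140; per-unit burden on buyers = $2.
Market B: pre-tax P* = $15, Q* = 271; post-tax Q = 267; per-unit burden on buyers = $4.
Difference: $2 vs $4 → market B is larger by $2.

Market B, by $2.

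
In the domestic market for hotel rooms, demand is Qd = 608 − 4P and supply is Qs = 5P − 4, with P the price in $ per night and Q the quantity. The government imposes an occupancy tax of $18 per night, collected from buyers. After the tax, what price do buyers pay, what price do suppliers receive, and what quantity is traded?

Buyers pay $78; suppliers receive $60; quantity = 296.

Before the tax: set 608 − 4P = 5P − 4 → P* = $68, Q* = 336.
With the tax collected from buyers, demand (in seller-price terms) shifts: Qd = 608 − 4(P + 18).
New equilibrium: buyers pay $78, suppliers receive $60, Q = 296. (Wedge: Pb − Ps = 18.)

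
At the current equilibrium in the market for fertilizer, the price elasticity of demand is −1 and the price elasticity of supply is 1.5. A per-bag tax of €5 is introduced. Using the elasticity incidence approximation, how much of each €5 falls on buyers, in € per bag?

Incidence ratio: buyers' share ≈ εs / (εs + |εd|) = 1.5 / (1.5 + 1) = 0.6.
So buyers bear ≈ 0.6 × €5 = €3; producers bear €2.

Buyers bear ≈ €3 per bag.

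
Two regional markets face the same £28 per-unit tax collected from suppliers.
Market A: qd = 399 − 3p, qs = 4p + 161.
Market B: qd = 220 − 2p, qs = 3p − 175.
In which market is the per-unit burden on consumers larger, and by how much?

Market A: pre-tax p* = £34, q* = 297; post-tax q = 249; per-unit burden on consumers = £16.
Market B: pre-tax p* = £79, q* = 62; post-tax q = 28.4; per-unit burden on consumers = £16.8.
Difference: £16 vs £16.8 → market B is larger by £0.8.

Market B, by £0.8.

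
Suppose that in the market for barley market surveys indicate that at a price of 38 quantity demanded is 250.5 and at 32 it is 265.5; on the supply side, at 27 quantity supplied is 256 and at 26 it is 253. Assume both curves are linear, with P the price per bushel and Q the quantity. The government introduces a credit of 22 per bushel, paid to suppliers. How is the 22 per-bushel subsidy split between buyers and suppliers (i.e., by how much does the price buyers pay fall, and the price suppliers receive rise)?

Buyers gain 12 per bushel; suppliers gain 10 per bushel.

Demand slope: (265.5 − 250.5)/(32 − 38) = -2.5, so Qd = 345.5 − 2.5P.
Supply slope: (253 − 256)/(26 − 27) = 3, so Qs = 3P + 175.
Without the subsidy, 345.5 − 2.5P = 3P + 175 gives 5.5P = 170.5, so P* = 31 and Q* = 268.
With a per-unit subsidy paid to suppliers, each receives P + 22 per unit sold, so supply becomes Qs = 3(P + 22) + 175.
Solving gives Q = 298 with buyers paying 19 and suppliers receiving 41 (the 22 wedge).
Gain to buyers: 12; to suppliers: 10. (They sum to 22.)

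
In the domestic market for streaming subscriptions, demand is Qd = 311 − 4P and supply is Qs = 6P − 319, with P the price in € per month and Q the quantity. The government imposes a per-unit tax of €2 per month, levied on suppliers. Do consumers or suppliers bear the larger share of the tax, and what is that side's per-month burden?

Consumers bear the larger share: €1.2 per month.

Before the tax: set 311 − 4P = 6P − 319 → P* = €63, Q* = 59.
With the tax collected from suppliers, supply shifts: Qs = 6(P − 2) − 319.
Solving gives Q = 54.2 with consumers paying €64.2 and suppliers receiving €62.2 (the €2 wedge).
Per-month burden: consumers €1.2, suppliers €0.8.
Consumers take the larger share because demand is less price-elastic here (demand slope 4 vs supply slope 6).
The less price-elastic side of the market bears the larger share of a per-unit tax.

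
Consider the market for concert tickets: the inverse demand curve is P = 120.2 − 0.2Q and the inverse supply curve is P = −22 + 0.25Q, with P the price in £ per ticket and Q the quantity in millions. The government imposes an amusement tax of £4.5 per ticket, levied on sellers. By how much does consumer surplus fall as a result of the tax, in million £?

Consumer surplus falls by £622 million.

Inverting to Q(P) form: Qd = 601 − 5P; Qs = 4P + 88.
Without the tax, 601 − 5P = 4P + 88 gives 9P = 513, so P* = £57 and Q* = 316.
With the tax collected from sellers, supply shifts: Qs = 4(P − 4.5) + 88.
New equilibrium: buyers pay £59, sellers receive £54.5, Q = 306. (Wedge: Pb − Ps = 4.5.)
ΔCS is the trapezoid between Q = 306 and Q = 316 of height £2: ½ · (316 + 306) · 2 = £622.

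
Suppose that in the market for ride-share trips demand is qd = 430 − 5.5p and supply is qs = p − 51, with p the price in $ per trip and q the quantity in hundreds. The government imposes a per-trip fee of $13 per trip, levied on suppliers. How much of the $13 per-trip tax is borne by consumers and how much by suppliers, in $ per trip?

Consumers bear $2 per trip; suppliers bear $11 per trip.

Before the tax: set 430 − 5.5p = p − 51 → p* = $74, q* = 23.
With the tax collected from suppliers, supply shifts: qs = (p − 13) − 51.
Solving gives q = 12 with consumers paying $76 and suppliers receiving $63 (the $13 wedge).
Burden on consumers: $2; on suppliers: $11. (They sum to $13.)
The less price-elastic side of the market bears the larger share of a per-unit tax.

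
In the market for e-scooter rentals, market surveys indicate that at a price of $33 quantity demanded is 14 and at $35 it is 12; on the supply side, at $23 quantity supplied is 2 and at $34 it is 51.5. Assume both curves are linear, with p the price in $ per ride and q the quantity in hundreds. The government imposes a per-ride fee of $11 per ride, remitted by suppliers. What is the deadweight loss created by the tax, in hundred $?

Deadweight loss = $49.5 hundred.

Demand slope: (12 − 14)/(35 − 33) = -1, so qd = 47 − p.
Supply slope: (51.5 − 2)/(34 − 23) = 4.5, so qs = 4.5p − 101.5.
Before the tax: set 47 − p = 4.5p − 101.5 → p* = $27, q* = 20.
With the tax collected from suppliers, supply shifts: qs = 4.5(p − 11) − 101.5.
Solving gives q = 11 with buyers paying $36 and suppliers receiving $25 (the $11 wedge).
Quantity falls by |ΔQ| = |20 − 11| = 9.
DWL = ½ · t · |ΔQ| = ½ · 11 · 9 = $49.5.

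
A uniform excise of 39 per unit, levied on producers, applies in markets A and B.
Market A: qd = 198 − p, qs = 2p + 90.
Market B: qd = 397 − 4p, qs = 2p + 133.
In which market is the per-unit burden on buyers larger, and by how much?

Market A: pre-tax p* = 36, q* = 162; post-tax q = 136; per-unit burden on buyers = 26.
Market B: pre-tax p* = 44, q* = 221; post-tax q = 169; per-unit burden on buyers = 13.
Difference: 26 vs 13 → market A is larger by 13.

Market A, by 13.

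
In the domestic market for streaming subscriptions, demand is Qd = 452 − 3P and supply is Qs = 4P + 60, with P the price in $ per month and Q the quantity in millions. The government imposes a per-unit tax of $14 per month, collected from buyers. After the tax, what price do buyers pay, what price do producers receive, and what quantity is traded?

Buyers pay $64; producers receive $50; quantity = 260.

Before the tax: set 452 − 3P = 4P + 60 → P* = $56, Q* = 284.
With the tax collected from buyers, demand (in seller-price terms) shifts: Qd = 452 − 3(P + 14).
New equilibrium: buyers pay $64, producers receive $50, Q = 260. (Wedge: Pb − Ps = 14.)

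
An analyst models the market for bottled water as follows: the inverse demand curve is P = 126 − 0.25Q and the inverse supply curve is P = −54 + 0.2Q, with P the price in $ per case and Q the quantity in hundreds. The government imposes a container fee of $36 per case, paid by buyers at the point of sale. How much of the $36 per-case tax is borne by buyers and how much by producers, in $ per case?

Buyers bear $20 per case; producers bear $16 per case.

Rewrite in direct form: Qd = 504 − 4P and Qs = 5P + 270.
Before the tax: set 504 − 4P = 5P + 270 → P* = $26, Q* = 400.
With the tax collected from buyers, demand (in seller-price terms) shifts: Qd = 504 − 4(P + 36).
New equilibrium: buyers pay $46, producers receive $10, Q = 320. (Wedge: Pb − Ps = 36.)
Burden on buyers: $20; on producers: $16. (They sum to $36.)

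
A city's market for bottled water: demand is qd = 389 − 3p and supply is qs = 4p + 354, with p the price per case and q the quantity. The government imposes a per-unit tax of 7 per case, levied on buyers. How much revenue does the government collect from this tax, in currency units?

Without the tax, 389 − 3p = 4p + 354 gives 7p = 35, so p* = 5 and q* = 374.
With the tax collected from buyers, demand (in seller-price terms) shifts: qd = 389 − 3(p + 7).
Solving gives q = 362 with buyers paying 9 and suppliers receiving 2 (the 7 wedge).
Revenue = t · Q = 7 · 362 = 2534.

Tax revenue = 2534.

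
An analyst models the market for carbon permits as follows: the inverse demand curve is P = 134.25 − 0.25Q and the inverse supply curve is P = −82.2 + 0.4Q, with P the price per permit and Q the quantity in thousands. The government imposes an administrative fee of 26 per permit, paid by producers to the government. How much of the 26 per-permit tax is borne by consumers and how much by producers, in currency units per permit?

Rewrite in direct form: Qd = 537 − 4P and Qs = 2.5P + 205.5.
Without the tax, 537 − 4P = 2.5P + 205.5 gives 6.5P = 331.5, so P* = 51 and Q* = 333.
With the tax collected from producers, supply shifts: Qs = 2.5(P − 26) + 205.5.
Solving gives Q = 293 with consumers paying 61 and producers receiving 35 (the 26 wedge).
Burden on consumers: 10; on producers: 16. (They sum to 26.)
The less price-elastic side of the market bears the larger share of a per-unit tax.

Consumers bear 10 per permit; producers bear 16 per permit.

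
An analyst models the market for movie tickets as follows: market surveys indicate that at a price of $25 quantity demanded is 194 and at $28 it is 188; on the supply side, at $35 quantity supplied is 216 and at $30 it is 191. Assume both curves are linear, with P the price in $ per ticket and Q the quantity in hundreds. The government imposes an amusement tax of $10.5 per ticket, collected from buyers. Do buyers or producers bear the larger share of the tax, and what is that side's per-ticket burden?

Buyers bear the larger share: $7.5 per ticket.

Demand slope: (188 − 194)/(28 − 25) = -2, so Qd = 244 − 2P.
Supply slope: (191 − 216)/(30 − 35) = 5, so Qs = 5P + 41.
Before the tax: set 244 − 2P = 5P + 41 → P* = $29, Q* = 186.
With the tax collected from buyers, demand (in seller-price terms) shifts: Qd = 244 − 2(P + 10.5).
Solving gives Q = 171 with buyers paying $36.5 and producers receiving $26 (the $10.5 wedge).
Per-ticket burden: buyers $7.5, producers $3.
Buyers take the larger share because demand is less price-elastic here (demand slope 2 vs supply slope 5).
The less price-elastic side of the market bears the larger share of a per-unit tax.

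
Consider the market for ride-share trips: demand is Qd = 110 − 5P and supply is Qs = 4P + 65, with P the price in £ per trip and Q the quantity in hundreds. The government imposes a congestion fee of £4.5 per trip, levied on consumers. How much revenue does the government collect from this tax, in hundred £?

Without the tax, 110 − 5P = 4P + 65 gives 9P = 45, so P* = £5 and Q* = 85.
With the tax collected from consumers, demand (in seller-price terms) shifts: Qd = 110 − 5(P + 4.5).
Solving gives Q = 75 with consumers paying £7 and producers receiving £2.5 (the £4.5 wedge).
Revenue = t · Q = 4.5 · 75 = £337.5.

Tax revenue = £337.5 hundred.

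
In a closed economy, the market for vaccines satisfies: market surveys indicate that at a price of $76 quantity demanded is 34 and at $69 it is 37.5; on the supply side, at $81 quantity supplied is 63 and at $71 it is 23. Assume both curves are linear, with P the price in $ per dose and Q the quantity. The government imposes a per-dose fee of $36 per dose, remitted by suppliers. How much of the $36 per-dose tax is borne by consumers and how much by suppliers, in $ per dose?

Demand slope: (37.5 − 34)/(69 − 76) = -0.5, so Qd = 72 − 0.5P.
Supply slope: (23 − 63)/(71 − 81) = 4, so Qs = 4P − 261.
Before the tax: set 72 − 0.5P = 4P − 261 → P* = $74, Q* = 35.
With the tax collected from suppliers, supply shifts: Qs = 4(P − 36) − 261.
New equilibrium: consumers pay $106, suppliers receive $70, Q = 19. (Wedge: Pb − Ps = 36.)
Burden on consumers: $32; on suppliers: $4. (They sum to $36.)

Consumers bear $32 per dose; suppliers bear $4 per dose.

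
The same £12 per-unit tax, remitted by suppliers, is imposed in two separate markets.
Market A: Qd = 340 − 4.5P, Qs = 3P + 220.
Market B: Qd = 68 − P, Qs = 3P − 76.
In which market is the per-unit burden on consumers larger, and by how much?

Market B, by £4.2.

Market A: pre-tax P* = £16, Q* = 268; post-tax Q = 246.4; per-unit burden on consumers = £4.8.
Market B: pre-tax P* = £36, Q* = 32; post-tax Q = 23; per-unit burden on consumers = £9.
Difference: £4.8 vs £9 → market B is larger by £4.2.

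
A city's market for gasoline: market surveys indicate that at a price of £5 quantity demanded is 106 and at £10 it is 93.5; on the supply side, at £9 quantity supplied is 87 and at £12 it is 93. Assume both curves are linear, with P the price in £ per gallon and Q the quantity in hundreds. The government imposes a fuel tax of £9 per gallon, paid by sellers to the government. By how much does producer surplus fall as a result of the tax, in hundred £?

Demand slope: (93.5 − 106)/(10 − 5) = -2.5, so Qd = 118.5 − 2.5P.
Supply slope: (93 − 87)/(12 − 9) = 2, so Qs = 2P + 69.
Before the tax: set 118.5 − 2.5P = 2P + 69 → P* = £11, Q* = 91.
With the tax collected from sellers, supply shifts: Qs = 2(P − 9) + 69.
Solving gives Q = 81 with consumers paying £15 and sellers receiving £6 (the £9 wedge).
ΔPS is the trapezoid between Q = 81 and Q = 91 of height £5: ½ · (91 + 81) · 5 = £430.

Producer surplus falls by £430 hundred.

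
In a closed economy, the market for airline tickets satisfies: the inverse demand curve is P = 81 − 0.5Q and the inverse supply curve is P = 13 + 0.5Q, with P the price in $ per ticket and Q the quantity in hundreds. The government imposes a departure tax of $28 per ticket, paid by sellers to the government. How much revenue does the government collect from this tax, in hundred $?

Rewrite in direct form: Qd = 162 − 2P and Qs = 2P − 26.
Without the tax, 162 − 2P = 2P − 26 gives 4P = 188, so P* = $47 and Q* = 68.
With the tax collected from sellers, supply shifts: Qs = 2(P − 28) − 26.
New equilibrium: consumers pay $61, sellers receive $33, Q = 40. (Wedge: Pb − Ps = 28.)
Revenue = t · Q = 28 · 40 = $1120.

Tax revenue = $1120 hundred.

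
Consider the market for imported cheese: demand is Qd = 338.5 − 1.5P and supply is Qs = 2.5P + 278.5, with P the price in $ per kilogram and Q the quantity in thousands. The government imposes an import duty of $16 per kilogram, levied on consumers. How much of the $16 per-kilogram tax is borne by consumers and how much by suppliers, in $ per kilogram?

Consumers bear $10 per kilogram; suppliers bear $6 per kilogram.

Without the tax, 338.5 − 1.5P = 2.5P + 278.5 gives 4P = 60, so P* = $15 and Q* = 316.
With the tax collected from consumers, demand (in seller-price terms) shifts: Qd = 338.5 − 1.5(P + 16).
Solving gives Q = 301 with consumers paying $25 and suppliers receiving $9 (the $16 wedge).
Burden on consumers: $10; on suppliers: $6. (They sum to $16.)
The less price-elastic side of the market bears the larger share of a per-unit tax.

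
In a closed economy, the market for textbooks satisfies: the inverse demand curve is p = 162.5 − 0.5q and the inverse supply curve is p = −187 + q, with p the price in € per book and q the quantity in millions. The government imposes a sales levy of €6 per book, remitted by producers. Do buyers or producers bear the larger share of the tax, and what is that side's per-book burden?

Rewrite in direct form: qd = 325 − 2p and qs = p + 187.
Before the tax: set 325 − 2p = p + 187 → p* = €46, q* = 233.
With the tax collected from producers, supply shifts: qs = (p − 6) + 187.
New equilibrium: buyers pay €48, producers receive €42, q = 229. (Wedge: pb − ps = 6.)
Per-book burden: buyers €2, producers €4.
Producers take the larger share because supply is less price-elastic here (demand slope 2 vs supply slope 1).

Producers bear the larger share: €4 per book.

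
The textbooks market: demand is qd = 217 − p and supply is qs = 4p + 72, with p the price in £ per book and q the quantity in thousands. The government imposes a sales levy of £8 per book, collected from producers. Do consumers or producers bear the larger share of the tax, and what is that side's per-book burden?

Before the tax: set 217 − p = 4p + 72 → p* = £29, q* = 188.
With the tax collected from producers, supply shifts: qs = 4(p − 8) + 72.
Solving gives q = 181.6 with consumers paying £35.4 and producers receiving £27.4 (the £8 wedge).
Per-book burden: consumers £6.4, producers £1.6.
Consumers take the larger share because demand is less price-elastic here (demand slope 1 vs supply slope 4).
The less price-elastic side of the market bears the larger share of a per-unit tax.

Consumers bear the larger share: £6.4 per book.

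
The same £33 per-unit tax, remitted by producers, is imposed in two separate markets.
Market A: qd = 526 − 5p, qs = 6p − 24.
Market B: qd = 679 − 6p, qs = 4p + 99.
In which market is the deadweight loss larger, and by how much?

Market A, by £178.2.

Market A: pre-tax p* = £50, q* = 276; post-tax q = 186; deadweight loss = £1485.
Market B: pre-tax p* = £58, q* = 331; post-tax q = 251.8; deadweight loss = £1306.8.
Difference: £1485 vs £1306.8 → market A is larger by £178.2.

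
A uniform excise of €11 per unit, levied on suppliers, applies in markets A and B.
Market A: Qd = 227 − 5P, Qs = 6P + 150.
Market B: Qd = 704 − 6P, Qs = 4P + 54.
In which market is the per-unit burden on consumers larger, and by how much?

Market A: pre-tax P* = €7, Q* = 192; post-tax Q = 162; per-unit burden on consumers = €6.
Market B: pre-tax P* = €65, Q* = 314; post-tax Q = 287.6; per-unit burden on consumers = €4.4.
Difference: €6 vs €4.4 → market A is larger by €1.6.

Market A, by €1.6.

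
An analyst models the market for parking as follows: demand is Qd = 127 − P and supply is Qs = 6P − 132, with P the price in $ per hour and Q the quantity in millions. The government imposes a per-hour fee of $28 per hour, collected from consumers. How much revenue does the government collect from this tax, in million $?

Before the tax: set 127 − P = 6P − 132 → P* = $37, Q* = 90.
With the tax collected from consumers, demand (in seller-price terms) shifts: Qd = 127 − (P + 28).
New equilibrium: consumers pay $61, sellers receive $33, Q = 66. (Wedge: Pb − Ps = 28.)
Revenue = t · Q = 28 · 66 = $1848.

Tax revenue = $1848 million.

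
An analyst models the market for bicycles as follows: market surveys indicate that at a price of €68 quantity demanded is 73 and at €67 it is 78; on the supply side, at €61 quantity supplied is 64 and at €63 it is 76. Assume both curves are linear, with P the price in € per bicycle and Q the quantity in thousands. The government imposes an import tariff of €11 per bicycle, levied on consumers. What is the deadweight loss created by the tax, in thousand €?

Deadweight loss = €165 thousand.

Demand slope: (78 − 73)/(67 − 68) = -5, so Qd = 413 − 5P.
Supply slope: (76 − 64)/(63 − 61) = 6, so Qs = 6P − 302.
Without the tax, 413 − 5P = 6P − 302 gives 11P = 715, so P* = €65 and Q* = 88.
With the tax collected from consumers, demand (in seller-price terms) shifts: Qd = 413 − 5(P + 11).
Solving gives Q = 58 with consumers paying €71 and suppliers receiving €60 (the €11 wedge).
Quantity falls by |ΔQ| = |88 − 58| = 30.
DWL = ½ · t · |ΔQ| = ½ · 11 · 30 = €165.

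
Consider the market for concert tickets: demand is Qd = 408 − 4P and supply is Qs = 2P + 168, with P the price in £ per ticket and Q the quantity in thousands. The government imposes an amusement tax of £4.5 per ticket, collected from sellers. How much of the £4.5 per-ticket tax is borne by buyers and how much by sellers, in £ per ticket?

Buyers bear £1.5 per ticket; sellers bear £3 per ticket.

Without the tax, 408 − 4P = 2P + 168 gives 6P = 240, so P* = £40 and Q* = 248.
With the tax collected from sellers, supply shifts: Qs = 2(P − 4.5) + 168.
Solving gives Q = 242 with buyers paying £41.5 and sellers receiving £37 (the £4.5 wedge).
Burden on buyers: £1.5; on sellers: £3. (They sum to £4.5.)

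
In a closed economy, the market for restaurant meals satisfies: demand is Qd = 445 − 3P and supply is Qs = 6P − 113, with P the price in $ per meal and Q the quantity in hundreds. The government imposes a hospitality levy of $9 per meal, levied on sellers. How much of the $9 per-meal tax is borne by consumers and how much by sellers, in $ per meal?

Consumers bear $6 per meal; sellers bear $3 per meal.

Without the tax, 445 − 3P = 6P − 113 gives 9P = 558, so P* = $62 and Q* = 259.
With the tax collected from sellers, supply shifts: Qs = 6(P − 9) − 113.
Solving gives Q = 241 with consumers paying $68 and sellers receiving $59 (the $9 wedge).
Burden on consumers: $6; on sellers: $3. (They sum to $9.)
The less price-elastic side of the market bears the larger share of a per-unit tax.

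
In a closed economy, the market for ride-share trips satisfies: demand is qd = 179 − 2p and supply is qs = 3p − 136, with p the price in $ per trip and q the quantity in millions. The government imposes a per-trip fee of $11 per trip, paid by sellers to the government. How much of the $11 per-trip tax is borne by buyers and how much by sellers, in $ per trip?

Buyers bear $6.6 per trip; sellers bear $4.4 per trip.

Without the tax, 179 − 2p = 3p − 136 gives 5p = 315, so p* = $63 and q* = 53.
With the tax collected from sellers, supply shifts: qs = 3(p − 11) − 136.
Solving gives q = 39.8 with buyers paying $69.6 and sellers receiving $58.6 (the $11 wedge).
Burden on buyers: $6.6; on sellers: $4.4. (They sum to $11.)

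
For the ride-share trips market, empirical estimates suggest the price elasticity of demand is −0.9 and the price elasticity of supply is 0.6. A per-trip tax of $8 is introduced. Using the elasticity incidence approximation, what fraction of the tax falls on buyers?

Buyers' share ≈ 0.4.

Incidence ratio: buyers' share ≈ εs / (εs + |εd|) = 0.6 / (0.6 + 0.9) = 0.4.
Supply is the less elastic side, so buyers bear the smaller share.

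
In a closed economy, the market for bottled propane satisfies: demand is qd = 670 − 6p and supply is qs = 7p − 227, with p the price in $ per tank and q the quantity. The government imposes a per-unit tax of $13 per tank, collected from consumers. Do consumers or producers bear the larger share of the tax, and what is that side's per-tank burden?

Consumers bear the larger share: $7 per tank.

Without the tax, 670 − 6p = 7p − 227 gives 13p = 897, so p* = $69 and q* = 256.
With the tax collected from consumers, demand (in seller-price terms) shifts: qd = 670 − 6(p + 13).
New equilibrium: consumers pay $76, producers receive $63, q = 214. (Wedge: pb − ps = 13.)
Per-tank burden: consumers $7, producers $6.
Consumers take the larger share because demand is less price-elastic here (demand slope 6 vs supply slope 7).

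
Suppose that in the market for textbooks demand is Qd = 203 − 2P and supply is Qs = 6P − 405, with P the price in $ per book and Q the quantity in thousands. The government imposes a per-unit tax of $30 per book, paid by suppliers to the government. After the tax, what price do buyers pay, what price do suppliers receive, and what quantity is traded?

Without the tax, 203 − 2P = 6P − 405 gives 8P = 608, so P* = $76 and Q* = 51.
With the tax collected from suppliers, supply shifts: Qs = 6(P − 30) − 405.
Solving gives Q = 6 with buyers paying $98.5 and suppliers receiving $68.5 (the $30 wedge).
The less price-elastic side of the market bears the larger share of a per-unit tax.

Buyers pay $98.5; suppliers receive $68.5; quantity = 6.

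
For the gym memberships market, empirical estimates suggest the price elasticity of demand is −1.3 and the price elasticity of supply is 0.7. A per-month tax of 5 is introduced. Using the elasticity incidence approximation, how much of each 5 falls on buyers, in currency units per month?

Incidence ratio: buyers' share ≈ εs / (εs + |εd|) = 0.7 / (0.7 + 1.3) = 0.35.
So buyers bear ≈ 0.35 × 5 = 1.75; suppliers bear 3.25.

Buyers bear ≈ 1.75 per month.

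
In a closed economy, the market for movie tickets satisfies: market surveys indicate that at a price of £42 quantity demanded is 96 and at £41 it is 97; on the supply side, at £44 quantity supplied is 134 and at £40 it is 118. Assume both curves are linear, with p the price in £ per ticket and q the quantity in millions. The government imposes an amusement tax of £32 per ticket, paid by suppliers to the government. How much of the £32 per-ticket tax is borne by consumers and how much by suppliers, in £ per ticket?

Consumers bear £25.6 per ticket; suppliers bear £6.4 per ticket.

Demand slope: (97 − 96)/(41 − 42) = -1, so qd = 138 − p.
Supply slope: (118 − 134)/(40 − 44) = 4, so qs = 4p − 42.
Before the tax: set 138 − p = 4p − 42 → p* = £36, q* = 102.
With the tax collected from suppliers, supply shifts: qs = 4(p − 32) − 42.
New equilibrium: consumers pay £61.6, suppliers receive £29.6, q = 76.4. (Wedge: pb − ps = 32.)
Burden on consumers: £25.6; on suppliers: £6.4. (They sum to £32.)
The less price-elastic side of the market bears the larger share of a per-unit tax.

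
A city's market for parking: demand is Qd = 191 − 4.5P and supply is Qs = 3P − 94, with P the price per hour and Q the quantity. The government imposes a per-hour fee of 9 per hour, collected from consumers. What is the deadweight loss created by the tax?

Without the tax, 191 − 4.5P = 3P − 94 gives 7.5P = 285, so P* = 38 and Q* = 20.
With the tax collected from consumers, demand (in seller-price terms) shifts: Qd = 191 − 4.5(P + 9).
New equilibrium: consumers pay 41.6, producers receive 32.6, Q = 3.8. (Wedge: Pb − Ps = 9.)
Quantity falls by |ΔQ| = |20 − 3.8| = 16.2.
DWL = ½ · t · |ΔQ| = ½ · 9 · 16.2 = 72.9.

Deadweight loss = 72.9.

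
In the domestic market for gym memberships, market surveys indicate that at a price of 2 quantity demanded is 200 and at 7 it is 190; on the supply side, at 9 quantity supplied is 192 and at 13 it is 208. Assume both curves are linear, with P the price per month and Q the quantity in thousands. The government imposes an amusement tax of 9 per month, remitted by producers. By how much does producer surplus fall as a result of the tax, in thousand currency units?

Demand slope: (190 − 200)/(7 − 2) = -2, so Qd = 204 − 2P.
Supply slope: (208 − 192)/(13 − 9) = 4, so Qs = 4P + 156.
Without the tax, 204 − 2P = 4P + 156 gives 6P = 48, so P* = 8 and Q* = 188.
With the tax collected from producers, supply shifts: Qs = 4(P − 9) + 156.
Solving gives Q = 176 with buyers paying 14 and producers receiving 5 (the 9 wedge).
ΔPS is the trapezoid between Q = 176 and Q = 188 of height 3: ½ · (188 + 176) · 3 = 546.

Producer surplus falls by 546 thousand.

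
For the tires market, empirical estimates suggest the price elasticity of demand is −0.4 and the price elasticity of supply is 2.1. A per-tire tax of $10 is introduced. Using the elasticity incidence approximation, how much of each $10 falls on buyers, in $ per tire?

Buyers bear ≈ $8.4 per tire.

Incidence ratio: buyers' share ≈ εs / (εs + |εd|) = 2.1 / (2.1 + 0.4) = 0.84.
So buyers bear ≈ 0.84 × $10 = $8.4; sellers bear $1.6.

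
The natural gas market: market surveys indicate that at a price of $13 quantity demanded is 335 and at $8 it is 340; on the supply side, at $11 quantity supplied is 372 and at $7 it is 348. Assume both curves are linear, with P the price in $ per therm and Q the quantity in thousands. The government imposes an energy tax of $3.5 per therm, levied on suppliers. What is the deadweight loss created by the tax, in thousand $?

Demand slope: (340 − 335)/(8 − 13) = -1, so Qd = 348 − P.
Supply slope: (348 − 372)/(7 − 11) = 6, so Qs = 6P + 306.
Without the tax, 348 − P = 6P + 306 gives 7P = 42, so P* = $6 and Q* = 342.
With the tax collected from suppliers, supply shifts: Qs = 6(P − 3.5) + 306.
New equilibrium: consumers pay $9, suppliers receive $5.5, Q = 339. (Wedge: Pb − Ps = 3.5.)
Quantity falls by |ΔQ| = |342 − 339| = 3.
DWL = ½ · t · |ΔQ| = ½ · 3.5 · 3 = $5.25.

Deadweight loss = $5.25 thousand.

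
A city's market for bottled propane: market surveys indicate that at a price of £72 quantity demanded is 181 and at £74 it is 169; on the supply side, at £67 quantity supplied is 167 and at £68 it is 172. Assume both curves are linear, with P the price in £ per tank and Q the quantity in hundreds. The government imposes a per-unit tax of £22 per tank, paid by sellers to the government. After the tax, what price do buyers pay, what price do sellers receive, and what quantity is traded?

Demand slope: (169 − 181)/(74 − 72) = -6, so Qd = 613 − 6P.
Supply slope: (172 − 167)/(68 − 67) = 5, so Qs = 5P − 168.
Without the tax, 613 − 6P = 5P − 168 gives 11P = 781, so P* = £71 and Q* = 187.
With the tax collected from sellers, supply shifts: Qs = 5(P − 22) − 168.
Solving gives Q = 127 with buyers paying £81 and sellers receiving £59 (the £22 wedge).
The less price-elastic side of the market bears the larger share of a per-unit tax.

Buyers pay £81; sellers receive £59; quantity = 127.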